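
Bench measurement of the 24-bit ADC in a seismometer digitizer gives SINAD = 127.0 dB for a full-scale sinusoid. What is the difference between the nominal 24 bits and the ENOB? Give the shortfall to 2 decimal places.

Effective bits = (127.0 − 1.76)/6.02 = 20.8040.
Shortfall = 24 − 20.8040 = 3.1960 bits.

3.20 bits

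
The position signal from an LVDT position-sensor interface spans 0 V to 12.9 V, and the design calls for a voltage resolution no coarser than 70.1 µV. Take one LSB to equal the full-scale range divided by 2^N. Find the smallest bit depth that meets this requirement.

Range is 12.9 V.
Need 2^N ≥ 12.9 V / 70.1 µV = 184000 → N_min = 18.

18 bits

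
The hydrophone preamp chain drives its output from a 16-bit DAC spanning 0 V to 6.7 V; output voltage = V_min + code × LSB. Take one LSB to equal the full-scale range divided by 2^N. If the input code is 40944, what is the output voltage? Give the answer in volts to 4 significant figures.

4.186 V

Full-scale range = 6.7 V. LSB = 6.7 V / 2^16.
V_out = V_min + code × LSB = 0 V + 40944 × 6.7 V / 65536
      = 0 V + 4.18586 V = 4.18586 V.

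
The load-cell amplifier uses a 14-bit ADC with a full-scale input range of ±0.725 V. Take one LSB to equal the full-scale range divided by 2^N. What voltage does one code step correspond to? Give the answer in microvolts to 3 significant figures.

88.5 µV

The full-scale span is 0.725 − (-0.725) = 1.45 V.
2^14 = 16384 levels.
LSB = 1.45 V / 2^14 = 88.5 µV.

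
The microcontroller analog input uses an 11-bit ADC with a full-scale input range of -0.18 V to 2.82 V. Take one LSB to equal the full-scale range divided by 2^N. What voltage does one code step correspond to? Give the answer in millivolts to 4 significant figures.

1.465 mV

The full-scale span is 2.82 − (-0.18) = 3 V.
There are 2^11 = 2048 steps.
LSB = 3 V ÷ 2^11 = 3/2048 V = 1.465 mV.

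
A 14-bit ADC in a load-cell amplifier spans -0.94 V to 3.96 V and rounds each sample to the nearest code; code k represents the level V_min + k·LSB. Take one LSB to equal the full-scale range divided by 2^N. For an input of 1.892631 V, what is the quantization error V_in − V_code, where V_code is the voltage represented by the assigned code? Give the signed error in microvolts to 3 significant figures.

Span: 3.96 V − (-0.94 V) = 4.9 V. LSB = 4.9 V / 2^14 ≈ 299.1 µV.
(1.892631 − (-0.94)) / LSB = 2.832631 × 16384/4.9 = 9471.3931. Nearest integer: k = 9471.
V_code = V_min + k × range/2^14 = -0.94 + 9471 × 4.9/16384 = 1.8925134277 V.
Error = V_in − V_code = 1.892631 − (1.8925134277) = +118 µV.

+118 µV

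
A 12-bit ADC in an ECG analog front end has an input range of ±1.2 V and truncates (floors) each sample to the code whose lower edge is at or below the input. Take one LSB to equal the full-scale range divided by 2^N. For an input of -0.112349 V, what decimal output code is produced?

1856

Range = 1.2 − (-1.2) = 2.4 V. LSB = 2.4 V / 2^12 ≈ 0.5859 mV.
V_in − V_min = -0.112349 − (-1.2) = 1.087651 V.
Divide by LSB: 1.087651 × 4096/2.4 = 1856.2577.
Truncating gives code 1856.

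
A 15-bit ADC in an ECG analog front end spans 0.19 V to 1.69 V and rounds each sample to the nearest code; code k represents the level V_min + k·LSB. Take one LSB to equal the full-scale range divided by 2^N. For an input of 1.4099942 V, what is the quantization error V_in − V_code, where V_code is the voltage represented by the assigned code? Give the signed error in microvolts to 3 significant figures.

+8.24 µV

Span: 1.69 V − (0.19 V) = 1.5 V. LSB = 1.5 V / 2^15 ≈ 45.78 µV.
(V_in − V_min)/LSB = (1.4099942 − (0.19)) × 32768/1.5 = 26651.1800 → nearest code k = 26651.
V_code = 0.19 + (26651/32768) × 1.5 = 1.4099859619 V.
V_in − V_code = 1.4099942 − (1.4099859619) = +8.24 µV.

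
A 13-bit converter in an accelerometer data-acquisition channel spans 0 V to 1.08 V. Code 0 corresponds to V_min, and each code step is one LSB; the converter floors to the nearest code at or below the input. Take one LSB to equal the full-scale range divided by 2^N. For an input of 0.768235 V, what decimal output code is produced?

5827

Span = 1.08 V. LSB = 1.08 V / 2^13 ≈ 131.8 µV.
V_in − V_min = 0.768235 − (0) = 0.768235 V.
Divide by LSB: 0.768235 × 8192/1.08 = 5827.2047.
Truncating gives code 5827.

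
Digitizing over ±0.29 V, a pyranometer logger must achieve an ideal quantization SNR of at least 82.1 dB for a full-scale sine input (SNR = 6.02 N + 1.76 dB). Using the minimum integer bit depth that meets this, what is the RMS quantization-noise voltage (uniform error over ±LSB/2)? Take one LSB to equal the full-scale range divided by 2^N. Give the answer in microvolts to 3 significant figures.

10.2 µV

Full-scale range = 0.29 V − (-0.29 V) = 0.58 V.
Solving 6.02 N ≥ 82.1 − 1.76: N ≥ 13.346. Round up → N = 14.
LSB = 0.58 V / 2^14 = 35.400 µV.
V_rms = LSB/√12 = 10.2 µV.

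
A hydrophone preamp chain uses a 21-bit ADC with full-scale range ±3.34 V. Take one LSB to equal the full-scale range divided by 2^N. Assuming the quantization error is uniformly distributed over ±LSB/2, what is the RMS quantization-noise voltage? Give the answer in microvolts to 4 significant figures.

Span: 3.34 V − (-3.34 V) = 6.68 V.
One LSB is 6.68 V / 2097152 = 3.18527 µV.
For a uniform distribution on [−LSB/2, +LSB/2], V_rms = LSB/√12 = 3.18527 µV/3.4641 = 0.9195 µV.

0.9195 µV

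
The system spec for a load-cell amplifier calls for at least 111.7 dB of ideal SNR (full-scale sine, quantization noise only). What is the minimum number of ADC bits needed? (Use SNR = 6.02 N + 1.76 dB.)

6.02 N + 1.76 ≥ 111.7 gives N ≥ 18.262, so the minimum integer is 19.

19 bits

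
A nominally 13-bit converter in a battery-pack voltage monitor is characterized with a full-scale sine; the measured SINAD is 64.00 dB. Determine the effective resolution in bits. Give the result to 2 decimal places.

ENOB = (64.00 − 1.76)/6.02 = 10.3389 bits.

10.34 bits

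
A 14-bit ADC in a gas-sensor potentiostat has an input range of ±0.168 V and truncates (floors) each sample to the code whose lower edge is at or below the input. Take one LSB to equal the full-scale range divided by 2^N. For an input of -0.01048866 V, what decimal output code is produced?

Span: 0.168 V − (-0.168 V) = 0.336 V. LSB = 0.336 V / 2^14 ≈ 20.51 µV.
code = ⌊(V_in − V_min)/LSB⌋ = ⌊(V_in − V_min) × 2^14 / range⌋
     = ⌊(-0.01048866 − (-0.168)) × 16384 / 0.336⌋ = ⌊0.15751134 × 16384/0.336⌋
     = ⌊7680.553⌋ = 7680.

7680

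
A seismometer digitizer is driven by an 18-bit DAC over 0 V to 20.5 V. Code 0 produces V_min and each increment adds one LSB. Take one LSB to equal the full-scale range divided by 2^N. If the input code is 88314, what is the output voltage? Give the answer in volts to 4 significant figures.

6.906 V

Span = 20.5 V. LSB = 20.5 V / 2^18.
Output = V_min + (88314/262144) × range = 0 + 0.336891 × 20.5 V
      = 0 + 6.90627 = 6.90627 V.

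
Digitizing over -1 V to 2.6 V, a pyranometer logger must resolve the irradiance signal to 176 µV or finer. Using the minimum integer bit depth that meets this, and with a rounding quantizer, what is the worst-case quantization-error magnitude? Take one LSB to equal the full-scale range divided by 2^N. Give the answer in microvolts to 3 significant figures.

54.9 µV

Full-scale range = 2.6 V − (-1 V) = 3.6 V.
Need 2^N ≥ 3.6 V / 176 µV = 20450 → N_min = 15.
LSB = 3.6 V / 2^15 = 109.86 µV.
Half an LSB is 54.9 µV.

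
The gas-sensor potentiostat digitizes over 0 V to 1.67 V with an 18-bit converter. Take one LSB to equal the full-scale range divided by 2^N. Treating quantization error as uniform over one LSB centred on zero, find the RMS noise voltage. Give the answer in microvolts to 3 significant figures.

Range is 1.67 V.
LSB = 1.67 V ÷ 2^18 = 1.67/262144 V = 6.3705 µV.
For a uniform distribution on [−LSB/2, +LSB/2], V_rms = LSB/√12 = 6.3705 µV/3.4641 = 1.84 µV.

1.84 µV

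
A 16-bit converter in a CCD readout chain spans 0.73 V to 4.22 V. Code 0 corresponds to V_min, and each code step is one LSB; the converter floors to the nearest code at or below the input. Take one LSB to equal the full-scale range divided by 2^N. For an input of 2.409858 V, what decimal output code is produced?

Full-scale range = 4.22 V − (0.73 V) = 3.49 V. LSB = 3.49 V / 2^16 ≈ 53.25 µV.
V_in − V_min = 2.409858 − (0.73) = 1.679858 V.
Divide by LSB: 1.679858 × 65536/3.49 = 31544.7490.
Truncating gives code 31544.

31544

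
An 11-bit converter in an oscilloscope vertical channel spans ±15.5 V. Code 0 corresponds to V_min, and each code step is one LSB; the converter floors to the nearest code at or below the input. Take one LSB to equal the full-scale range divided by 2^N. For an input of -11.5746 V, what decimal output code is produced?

Range = 15.5 − (-15.5) = 31 V. LSB = 31 V / 2^11 ≈ 15.14 mV.
(V_in − V_min) × 2^11/range = (-11.5746 − (-15.5)) × 2048/31 = 259.330.
Floor → code = 259.

259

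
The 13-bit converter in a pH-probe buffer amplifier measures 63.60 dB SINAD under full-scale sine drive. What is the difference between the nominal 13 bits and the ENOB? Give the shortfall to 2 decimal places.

N_eff = (63.60 − 1.76)/6.02 = 10.2724 bits.
13 − 10.2724 = 2.73 bits below nominal.

2.73 bits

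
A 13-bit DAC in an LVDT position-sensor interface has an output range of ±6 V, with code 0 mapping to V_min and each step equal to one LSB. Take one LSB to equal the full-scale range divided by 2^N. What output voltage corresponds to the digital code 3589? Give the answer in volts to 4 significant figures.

The full-scale span is 6 − (-6) = 12 V. LSB = 12 V / 2^13.
Output = V_min + (3589/8192) × range = -6 + 0.438110 × 12 V
      = -6 + 5.25732 = -0.742676 V.

-0.7427 V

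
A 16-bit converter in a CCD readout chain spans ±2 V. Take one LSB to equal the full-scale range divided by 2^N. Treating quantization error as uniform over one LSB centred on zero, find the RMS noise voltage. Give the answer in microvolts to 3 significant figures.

17.6 µV

The full-scale span is 2 − (-2) = 4 V.
LSB = 4 V / 2^16 = 61.035 µV.
V_rms = LSB/√12 = 61.035 µV / √12 = 17.6 µV.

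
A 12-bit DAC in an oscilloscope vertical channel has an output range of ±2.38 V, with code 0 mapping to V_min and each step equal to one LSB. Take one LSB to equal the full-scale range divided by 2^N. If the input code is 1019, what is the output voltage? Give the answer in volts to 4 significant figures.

Span: 2.38 V − (-2.38 V) = 4.76 V. LSB = 4.76 V / 2^12.
V_out = -2.38 + 1019 × (4.76/4096) V
      = -2.38 + 1.18419 = -1.19581 V.

-1.196 V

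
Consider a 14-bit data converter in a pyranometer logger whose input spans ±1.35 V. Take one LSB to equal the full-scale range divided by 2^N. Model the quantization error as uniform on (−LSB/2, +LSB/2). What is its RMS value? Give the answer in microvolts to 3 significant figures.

47.6 µV

Span: 1.35 V − (-1.35 V) = 2.7 V.
One LSB is 2.7 V / 16384 = 164.79 µV.
RMS of a uniform error over width LSB is LSB/√12 = 47.6 µV.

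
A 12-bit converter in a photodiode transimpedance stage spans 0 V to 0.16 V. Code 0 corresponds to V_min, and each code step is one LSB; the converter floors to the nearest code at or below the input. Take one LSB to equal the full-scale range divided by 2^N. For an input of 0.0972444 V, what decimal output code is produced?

V_FS = 0.16 V. LSB = 0.16 V / 2^12 ≈ 39.06 µV.
V_in − V_min = 0.0972444 − (0) = 0.0972444 V.
Divide by LSB: 0.0972444 × 4096/0.16 = 2489.4566.
Truncating gives code 2489.

2489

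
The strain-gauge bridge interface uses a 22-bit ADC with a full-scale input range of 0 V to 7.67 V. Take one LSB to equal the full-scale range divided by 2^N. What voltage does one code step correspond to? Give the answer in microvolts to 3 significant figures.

1.83 µV

Full-scale range = 7.67 V.
Number of codes = 2^22 = 4194304.
LSB = 7.67 V / 2^22 = 1.83 µV.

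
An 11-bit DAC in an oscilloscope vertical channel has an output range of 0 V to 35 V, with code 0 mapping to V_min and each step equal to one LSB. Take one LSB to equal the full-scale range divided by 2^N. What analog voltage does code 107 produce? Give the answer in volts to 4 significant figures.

1.829 V

V_FS = 35 V. LSB = 35 V / 2^11.
Output = V_min + (107/2048) × range = 0 + 0.0522461 × 35 V
      = 0 V + 1.82861 V = 1.82861 V.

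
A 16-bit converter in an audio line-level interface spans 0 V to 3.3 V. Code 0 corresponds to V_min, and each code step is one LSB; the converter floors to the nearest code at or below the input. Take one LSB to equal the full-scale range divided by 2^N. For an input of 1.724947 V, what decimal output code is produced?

Span = 3.3 V. LSB = 3.3 V / 2^16 ≈ 50.35 µV.
code = ⌊(V_in − V_min)/LSB⌋ = ⌊(V_in − V_min) × 2^16 / range⌋
     = ⌊(1.724947 − (0)) × 65536 / 3.3⌋ = ⌊1.724947 × 65536/3.3⌋
     = ⌊34256.402⌋ = 34256.

34256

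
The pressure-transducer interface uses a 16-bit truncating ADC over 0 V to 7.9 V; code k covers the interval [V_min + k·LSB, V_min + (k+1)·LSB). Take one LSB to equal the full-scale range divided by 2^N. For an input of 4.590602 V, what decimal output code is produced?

Range is 7.9 V. LSB = 7.9 V / 2^16 ≈ 120.5 µV.
(V_in − V_min) × 2^16/range = (4.590602 − (0)) × 65536/7.9 = 38082.240.
Floor → code = 38082.

38082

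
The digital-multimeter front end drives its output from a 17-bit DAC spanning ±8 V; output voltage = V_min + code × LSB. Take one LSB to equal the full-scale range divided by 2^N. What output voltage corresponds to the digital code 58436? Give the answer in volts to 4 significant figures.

Full-scale range = 8 V − (-8 V) = 16 V. LSB = 16 V / 2^17.
Output = V_min + (58436/131072) × range = -8 + 0.445831 × 16 V
      = -8 V + 7.13330 V = -0.866699 V.

-0.8667 V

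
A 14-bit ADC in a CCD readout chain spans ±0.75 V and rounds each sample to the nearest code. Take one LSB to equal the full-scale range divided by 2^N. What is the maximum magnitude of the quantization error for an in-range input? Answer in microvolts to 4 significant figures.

45.78 µV

Span: 0.75 V − (-0.75 V) = 1.5 V.
LSB = 1.5 V / 2^14 = 91.5527 µV.
Worst-case error for round-to-nearest is half an LSB: 45.78 µV.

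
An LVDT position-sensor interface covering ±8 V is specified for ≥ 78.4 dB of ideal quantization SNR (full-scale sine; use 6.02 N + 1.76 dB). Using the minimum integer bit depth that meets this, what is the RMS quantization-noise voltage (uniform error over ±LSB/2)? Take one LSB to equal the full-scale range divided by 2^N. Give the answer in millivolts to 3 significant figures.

0.564 mV

The full-scale span is 8 − (-8) = 16 V.
N ≥ (78.4 − 1.76)/6.02 = 12.731 → N_min = 13.
LSB = 16 V ÷ 2^13 = 16/8192 V = 1.9531 mV.
σ_q = LSB/√12 = 1.9531 mV/3.4641 = 0.564 mV.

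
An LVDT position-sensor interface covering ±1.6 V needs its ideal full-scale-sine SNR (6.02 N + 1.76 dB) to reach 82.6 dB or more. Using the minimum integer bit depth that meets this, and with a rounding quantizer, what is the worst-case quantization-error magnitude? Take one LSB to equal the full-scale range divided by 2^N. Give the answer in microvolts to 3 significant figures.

97.7 µV

The full-scale span is 1.6 − (-1.6) = 3.2 V.
Solving 6.02 N ≥ 82.6 − 1.76: N ≥ 13.429. Round up → N = 14.
One LSB is 3.2 V / 16384 = 195.31 µV.
Max error for round-to-nearest is LSB/2 = 97.7 µV.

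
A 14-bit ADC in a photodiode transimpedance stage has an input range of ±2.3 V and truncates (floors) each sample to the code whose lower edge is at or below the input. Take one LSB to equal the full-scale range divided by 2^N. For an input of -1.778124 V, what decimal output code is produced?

1858

Range = 2.3 − (-2.3) = 4.6 V. LSB = 4.6 V / 2^14 ≈ 280.8 µV.
V_in − V_min = -1.778124 − (-2.3) = 0.521876 V.
Divide by LSB: 0.521876 × 16384/4.6 = 1858.7862.
Truncating gives code 1858.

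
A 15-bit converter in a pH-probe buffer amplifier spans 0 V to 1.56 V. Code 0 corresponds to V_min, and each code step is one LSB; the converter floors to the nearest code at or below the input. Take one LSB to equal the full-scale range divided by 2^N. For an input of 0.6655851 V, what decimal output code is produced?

13980

Range is 1.56 V. LSB = 1.56 V / 2^15 ≈ 47.61 µV.
(V_in − V_min) × 2^15/range = (0.6655851 − (0)) × 32768/1.56 = 13980.700.
Floor → code = 13980.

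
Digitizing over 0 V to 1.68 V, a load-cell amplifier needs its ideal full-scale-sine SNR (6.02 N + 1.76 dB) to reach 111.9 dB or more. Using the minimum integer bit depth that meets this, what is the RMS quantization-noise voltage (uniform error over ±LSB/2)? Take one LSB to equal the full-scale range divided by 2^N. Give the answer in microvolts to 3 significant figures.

0.925 µV

Full-scale range = 1.68 V.
N ≥ (111.9 − 1.76)/6.02 = 18.296 → N_min = 19.
LSB = 1.68 V ÷ 2^19 = 1.68/524288 V = 3.2043 µV.
V_rms = LSB/√12 = 0.925 µV.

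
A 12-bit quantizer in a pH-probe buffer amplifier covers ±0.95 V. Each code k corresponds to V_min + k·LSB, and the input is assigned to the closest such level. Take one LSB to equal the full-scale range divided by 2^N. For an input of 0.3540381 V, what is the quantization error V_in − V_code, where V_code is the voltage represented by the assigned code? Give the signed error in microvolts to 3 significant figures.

+107 µV

The full-scale span is 0.95 − (-0.95) = 1.9 V. LSB = 1.9 V / 2^12 ≈ 463.9 µV.
Position in LSBs: (0.3540381 − (-0.95)) × 4096/1.9 = 2811.2316; rounding gives k = 2811.
Reconstructed level: -0.95 + 2811 × 1.9/4096 V = 0.3539306641 V.
e = 0.3540381 − (0.3539306641) = +107 µV.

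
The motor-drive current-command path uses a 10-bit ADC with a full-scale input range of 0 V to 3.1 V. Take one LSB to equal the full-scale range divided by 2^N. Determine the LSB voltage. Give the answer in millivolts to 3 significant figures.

3.03 mV

V_FS = 3.1 V.
2^10 = 1024 levels.
One LSB is 3.1 V / 1024 = 3.03 mV.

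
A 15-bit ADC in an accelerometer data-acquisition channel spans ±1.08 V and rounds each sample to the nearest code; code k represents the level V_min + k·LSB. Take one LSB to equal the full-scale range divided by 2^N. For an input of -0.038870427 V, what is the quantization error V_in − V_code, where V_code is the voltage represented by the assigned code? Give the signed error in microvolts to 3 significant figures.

+21.2 µV

Full-scale range = 1.08 V − (-1.08 V) = 2.16 V. LSB = 2.16 V / 2^15 ≈ 65.92 µV.
(V_in − V_min)/LSB = (-0.038870427 − (-1.08)) × 32768/2.16 = 15794.3212 → nearest code k = 15794.
V_code = -1.08 + (15794/32768) × 2.16 = -0.038891601563 V.
V_in − V_code = -0.038870427 − (-0.038891601563) = +21.2 µV.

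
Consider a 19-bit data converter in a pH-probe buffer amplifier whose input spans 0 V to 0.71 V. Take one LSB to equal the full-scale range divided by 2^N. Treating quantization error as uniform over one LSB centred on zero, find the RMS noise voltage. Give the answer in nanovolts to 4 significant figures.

Span = 0.71 V.
LSB = 0.71 V ÷ 2^19 = 0.71/524288 V = 1.35422 µV.
RMS of a uniform error over width LSB is LSB/√12 = 390.9 nV.

390.9 nV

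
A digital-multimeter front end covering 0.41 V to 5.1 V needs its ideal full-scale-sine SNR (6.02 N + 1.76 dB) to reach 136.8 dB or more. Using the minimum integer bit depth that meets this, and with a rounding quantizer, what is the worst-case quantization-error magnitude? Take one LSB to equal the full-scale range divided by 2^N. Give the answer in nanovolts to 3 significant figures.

280 nV

Span: 5.1 V − (0.41 V) = 4.69 V.
N ≥ (136.8 − 1.76)/6.02 = 22.432 → N_min = 23.
LSB = 4.69 V / 2^23 = 0.55909 µV.
Half an LSB is 280 nV.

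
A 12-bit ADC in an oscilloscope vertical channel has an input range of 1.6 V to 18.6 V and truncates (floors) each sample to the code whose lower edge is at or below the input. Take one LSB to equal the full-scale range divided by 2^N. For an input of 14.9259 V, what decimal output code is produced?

Full-scale range = 18.6 V − (1.6 V) = 17 V. LSB = 17 V / 2^12 ≈ 4.150 mV.
V_in − V_min = 14.9259 − (1.6) = 13.3259 V.
Divide by LSB: 13.3259 × 4096/17 = 3210.7580.
Truncating gives code 3210.

3210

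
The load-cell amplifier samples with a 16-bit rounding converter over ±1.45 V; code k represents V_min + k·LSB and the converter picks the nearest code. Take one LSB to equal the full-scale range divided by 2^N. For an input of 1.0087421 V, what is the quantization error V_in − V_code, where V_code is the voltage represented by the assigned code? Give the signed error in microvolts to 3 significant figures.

Range = 1.45 − (-1.45) = 2.9 V. LSB = 2.9 V / 2^16 ≈ 44.25 µV.
Position in LSBs: (1.0087421 − (-1.45)) × 65536/2.9 = 55564.1801; rounding gives k = 55564.
V_code = V_min + k × range/2^16 = -1.45 + 55564 × 2.9/65536 = 1.0087341309 V.
V_in − V_code = 1.0087421 − (1.0087341309) = +7.97 µV.

+7.97 µV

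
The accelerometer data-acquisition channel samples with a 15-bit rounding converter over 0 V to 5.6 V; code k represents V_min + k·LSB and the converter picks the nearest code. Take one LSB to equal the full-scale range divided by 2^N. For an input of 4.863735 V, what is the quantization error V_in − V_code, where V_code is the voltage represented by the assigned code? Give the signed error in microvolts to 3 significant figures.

−34.5 µV

Span = 5.6 V. LSB = 5.6 V / 2^15 ≈ 170.9 µV.
(V_in − V_min)/LSB = (4.863735 − (0)) × 32768/5.6 = 28459.7979 → nearest code k = 28460.
V_code = V_min + k × range/2^15 = 0 + 28460 × 5.6/32768 = 4.8637695313 V.
V_in − V_code = 4.863735 − (4.8637695313) = −34.5 µV.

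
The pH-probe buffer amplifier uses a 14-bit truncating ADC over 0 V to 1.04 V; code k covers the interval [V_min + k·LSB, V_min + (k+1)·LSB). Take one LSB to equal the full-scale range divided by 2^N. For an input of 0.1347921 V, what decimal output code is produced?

Full-scale range = 1.04 V. LSB = 1.04 V / 2^14 ≈ 63.48 µV.
V_in − V_min = 0.1347921 − (0) = 0.1347921 V.
Divide by LSB: 0.1347921 × 16384/1.04 = 2123.4940.
Truncating gives code 2123.

2123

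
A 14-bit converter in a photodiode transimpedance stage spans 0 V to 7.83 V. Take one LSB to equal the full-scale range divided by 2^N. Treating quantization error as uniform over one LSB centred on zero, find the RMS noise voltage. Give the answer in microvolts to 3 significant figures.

Range is 7.83 V.
Step size = 7.83/16384 V = 477.91 µV.
RMS of a uniform error over width LSB is LSB/√12 = 138 µV.

138 µV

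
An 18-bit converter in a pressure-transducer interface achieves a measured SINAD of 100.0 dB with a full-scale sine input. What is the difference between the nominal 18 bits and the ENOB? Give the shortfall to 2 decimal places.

1.68 bits

Effective bits = (100.0 − 1.76)/6.02 = 16.3189.
Shortfall = 18 − 16.3189 = 1.6811 bits.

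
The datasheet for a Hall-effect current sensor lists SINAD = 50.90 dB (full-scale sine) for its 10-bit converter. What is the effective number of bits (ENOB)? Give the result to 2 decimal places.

(50.90 − 1.76) / 6.02 = 49.14/6.02 = 8.1628 effective bits.

8.16 bits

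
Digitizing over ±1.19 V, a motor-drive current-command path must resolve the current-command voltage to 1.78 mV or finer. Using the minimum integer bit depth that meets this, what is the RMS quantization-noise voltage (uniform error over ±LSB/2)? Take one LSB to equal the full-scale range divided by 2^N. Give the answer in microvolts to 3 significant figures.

Full-scale range = 1.19 V − (-1.19 V) = 2.38 V.
Required number of levels: 2.38/1.78 mV = 1337.1; smallest N with 2^N ≥ that is 11.
One LSB is 2.38 V / 2048 = 1.1621 mV.
σ_q = LSB/√12 = 1.1621 mV/3.4641 = 335 µV.

335 µV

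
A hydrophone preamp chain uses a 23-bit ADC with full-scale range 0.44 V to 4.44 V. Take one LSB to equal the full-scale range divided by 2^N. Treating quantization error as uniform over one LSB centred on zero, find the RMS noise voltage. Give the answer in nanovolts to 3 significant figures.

138 nV

Range = 4.44 − (0.44) = 4 V.
LSB = 4 V / 2^23 = 476.84 nV.
σ_q = LSB/√12 = 476.84 nV/3.4641 = 138 nV.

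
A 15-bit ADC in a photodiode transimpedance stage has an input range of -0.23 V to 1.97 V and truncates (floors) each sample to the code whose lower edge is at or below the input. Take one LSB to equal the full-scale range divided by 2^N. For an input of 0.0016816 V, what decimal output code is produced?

3450

Range = 1.97 − (-0.23) = 2.2 V. LSB = 2.2 V / 2^15 ≈ 67.14 µV.
(V_in − V_min) × 2^15/range = (0.0016816 − (-0.23)) × 32768/2.2 = 3450.792.
Floor → code = 3450.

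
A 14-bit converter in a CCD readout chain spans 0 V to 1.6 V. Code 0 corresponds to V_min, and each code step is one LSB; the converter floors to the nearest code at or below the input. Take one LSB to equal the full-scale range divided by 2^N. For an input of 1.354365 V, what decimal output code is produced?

V_FS = 1.6 V. LSB = 1.6 V / 2^14 ≈ 97.66 µV.
(V_in − V_min) × 2^14/range = (1.354365 − (0)) × 16384/1.6 = 13868.698.
Floor → code = 13868.

13868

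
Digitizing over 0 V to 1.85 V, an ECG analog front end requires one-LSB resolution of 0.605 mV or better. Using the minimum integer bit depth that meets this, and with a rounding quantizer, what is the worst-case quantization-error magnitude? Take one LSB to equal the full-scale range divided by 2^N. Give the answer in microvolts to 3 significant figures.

226 µV

V_FS = 1.85 V.
Need 2^N ≥ 1.85 V / 0.605 mV = 3058 → N_min = 12.
LSB = 1.85 V ÷ 2^12 = 1.85/4096 V = 451.66 µV.
Half an LSB is 226 µV.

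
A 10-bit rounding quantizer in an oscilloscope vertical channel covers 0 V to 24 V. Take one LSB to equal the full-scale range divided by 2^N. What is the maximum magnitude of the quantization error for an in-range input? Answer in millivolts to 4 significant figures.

Span = 24 V.
LSB = 24 V ÷ 2^10 = 24/1024 V = 23.4375 mV.
|e|_max = LSB/2 = 11.72 mV.

11.72 mV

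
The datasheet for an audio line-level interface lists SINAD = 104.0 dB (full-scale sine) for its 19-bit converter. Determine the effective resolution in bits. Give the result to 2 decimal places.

ENOB = (104.0 − 1.76)/6.02 = 16.9834 bits.

16.98 bits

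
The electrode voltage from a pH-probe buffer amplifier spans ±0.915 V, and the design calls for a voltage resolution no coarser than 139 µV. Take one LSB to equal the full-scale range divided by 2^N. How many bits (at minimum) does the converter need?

The full-scale span is 0.915 − (-0.915) = 1.83 V.
Required number of levels: 1.83/139 µV = 13165; smallest N with 2^N ≥ that is 14.

14 bits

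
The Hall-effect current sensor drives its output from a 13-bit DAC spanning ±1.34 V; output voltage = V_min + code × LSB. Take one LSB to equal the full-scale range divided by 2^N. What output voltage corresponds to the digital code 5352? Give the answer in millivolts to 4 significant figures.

410.9 mV

The full-scale span is 1.34 − (-1.34) = 2.68 V. LSB = 2.68 V / 2^13.
V_out = -1.34 + 5352 × (2.68/8192) V
      = -1.34 + 1.75090 = 0.410898 V.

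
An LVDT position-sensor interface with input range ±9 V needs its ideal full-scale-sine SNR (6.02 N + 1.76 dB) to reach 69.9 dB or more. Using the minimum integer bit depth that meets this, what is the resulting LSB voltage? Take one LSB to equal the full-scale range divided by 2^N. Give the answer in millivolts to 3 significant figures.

4.39 mV

Full-scale range = 9 V − (-9 V) = 18 V.
Solving 6.02 N ≥ 69.9 − 1.76: N ≥ 11.319. Round up → N = 12.
LSB = 18 V ÷ 2^12 = 18/4096 V = 4.39 mV.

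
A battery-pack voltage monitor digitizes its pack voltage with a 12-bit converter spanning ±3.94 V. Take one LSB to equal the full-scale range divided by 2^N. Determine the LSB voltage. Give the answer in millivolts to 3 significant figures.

1.92 mV

Full-scale range = 3.94 V − (-3.94 V) = 7.88 V.
There are 2^12 = 4096 steps.
LSB = 7.88 V / 2^12 = 1.92 mV.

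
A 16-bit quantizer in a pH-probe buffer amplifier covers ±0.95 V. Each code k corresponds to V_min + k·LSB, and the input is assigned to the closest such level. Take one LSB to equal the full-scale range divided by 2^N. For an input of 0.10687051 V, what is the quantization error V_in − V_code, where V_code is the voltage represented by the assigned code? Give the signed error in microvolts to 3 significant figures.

Full-scale range = 0.95 V − (-0.95 V) = 1.9 V. LSB = 1.9 V / 2^16 ≈ 28.99 µV.
(0.10687051 − (-0.95)) / LSB = 1.05687051 × 65536/1.9 = 36454.2451. Nearest integer: k = 36454.
V_code = -0.95 + (36454/65536) × 1.9 = 0.10686340332 V.
V_in − V_code = 0.10687051 − (0.10686340332) = +7.11 µV.

+7.11 µV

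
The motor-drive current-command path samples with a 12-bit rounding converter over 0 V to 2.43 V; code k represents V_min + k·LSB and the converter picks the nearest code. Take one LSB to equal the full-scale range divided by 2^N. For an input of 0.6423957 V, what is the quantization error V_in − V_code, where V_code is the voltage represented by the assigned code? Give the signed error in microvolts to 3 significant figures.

−107 µV

Range is 2.43 V. LSB = 2.43 V / 2^12 ≈ 0.5933 mV.
Position in LSBs: (0.6423957 − (0)) × 4096/2.43 = 1082.8201; rounding gives k = 1083.
V_code = V_min + k × range/2^12 = 0 + 1083 × 2.43/4096 = 0.6425024414 V.
e = 0.6423957 − (0.6425024414) = −107 µV.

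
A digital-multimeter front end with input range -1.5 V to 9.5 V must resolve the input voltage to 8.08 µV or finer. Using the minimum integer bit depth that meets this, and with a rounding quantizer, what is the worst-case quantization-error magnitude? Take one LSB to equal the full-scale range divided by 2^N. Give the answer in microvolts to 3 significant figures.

2.62 µV

The full-scale span is 9.5 − (-1.5) = 11 V.
Levels needed ≥ 11/8.08 µV = 1.361e6. 2^21 = 2097152 suffices, so N_min = 21.
LSB = 11 V / 2^21 = 5.2452 µV.
Max error for round-to-nearest is LSB/2 = 2.62 µV.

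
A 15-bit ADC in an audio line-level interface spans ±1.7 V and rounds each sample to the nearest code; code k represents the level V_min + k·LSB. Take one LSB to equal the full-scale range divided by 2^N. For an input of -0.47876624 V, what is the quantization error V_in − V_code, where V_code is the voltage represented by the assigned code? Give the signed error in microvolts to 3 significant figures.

−18.7 µV

Full-scale range = 1.7 V − (-1.7 V) = 3.4 V. LSB = 3.4 V / 2^15 ≈ 103.8 µV.
(-0.47876624 − (-1.7)) / LSB = 1.22123376 × 32768/3.4 = 11769.8200. Nearest integer: k = 11770.
V_code = -1.7 + (11770/32768) × 3.4 = -0.47874755859 V.
Error = V_in − V_code = -0.47876624 − (-0.47874755859) = −18.7 µV.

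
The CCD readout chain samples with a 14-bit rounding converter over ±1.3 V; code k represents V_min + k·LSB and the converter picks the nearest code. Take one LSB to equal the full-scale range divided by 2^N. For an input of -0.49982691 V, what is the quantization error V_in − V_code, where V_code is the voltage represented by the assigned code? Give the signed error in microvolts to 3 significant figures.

+51.0 µV

Span: 1.3 V − (-1.3 V) = 2.6 V. LSB = 2.6 V / 2^14 ≈ 158.7 µV.
(V_in − V_min)/LSB = (-0.49982691 − (-1.3)) × 16384/2.6 = 5042.3215 → nearest code k = 5042.
Reconstructed level: -1.3 + 5042 × 2.6/16384 V = -0.49987792969 V.
V_in − V_code = -0.49982691 − (-0.49987792969) = +51.0 µV.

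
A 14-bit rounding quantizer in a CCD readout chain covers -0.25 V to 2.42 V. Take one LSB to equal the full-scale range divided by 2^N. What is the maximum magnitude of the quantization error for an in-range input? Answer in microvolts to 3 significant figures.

81.5 µV

Range = 2.42 − (-0.25) = 2.67 V.
LSB = 2.67 V / 2^14 = 162.96 µV.
Worst-case error for round-to-nearest is half an LSB: 81.5 µV.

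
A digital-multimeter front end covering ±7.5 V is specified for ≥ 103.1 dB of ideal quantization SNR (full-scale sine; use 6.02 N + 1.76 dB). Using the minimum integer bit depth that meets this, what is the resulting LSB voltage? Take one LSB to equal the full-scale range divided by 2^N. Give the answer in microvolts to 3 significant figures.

114 µV

Full-scale range = 7.5 V − (-7.5 V) = 15 V.
Required N = ⌈(103.1 − 1.76)/6.02⌉ = ⌈16.834⌉ = 17.
One LSB is 15 V / 131072 = 114 µV.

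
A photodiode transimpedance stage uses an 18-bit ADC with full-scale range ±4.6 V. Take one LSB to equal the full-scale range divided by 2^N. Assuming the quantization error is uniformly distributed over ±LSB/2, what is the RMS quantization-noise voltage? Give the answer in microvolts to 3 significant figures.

10.1 µV

Span: 4.6 V − (-4.6 V) = 9.2 V.
Step size = 9.2/262144 V = 35.095 µV.
V_rms = LSB/√12 = 35.095 µV / √12 = 10.1 µV.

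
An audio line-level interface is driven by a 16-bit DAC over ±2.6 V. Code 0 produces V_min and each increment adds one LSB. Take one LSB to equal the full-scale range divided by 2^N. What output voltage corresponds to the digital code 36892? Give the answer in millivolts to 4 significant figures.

327.2 mV

Range = 2.6 − (-2.6) = 5.2 V. LSB = 5.2 V / 2^16.
V_out = -2.6 + 36892 × (5.2/65536) V
      = -2.6 + 2.92722 = 0.327222 V.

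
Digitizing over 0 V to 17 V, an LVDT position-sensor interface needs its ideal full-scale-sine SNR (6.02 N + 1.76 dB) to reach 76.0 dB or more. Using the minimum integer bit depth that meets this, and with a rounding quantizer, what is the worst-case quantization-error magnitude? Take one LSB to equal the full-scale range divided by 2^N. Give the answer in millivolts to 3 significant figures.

1.04 mV

Span = 17 V.
Required N = ⌈(76.0 − 1.76)/6.02⌉ = ⌈12.332⌉ = 13.
LSB = 17 V ÷ 2^13 = 17/8192 V = 2.0752 mV.
Max error for round-to-nearest is LSB/2 = 1.04 mV.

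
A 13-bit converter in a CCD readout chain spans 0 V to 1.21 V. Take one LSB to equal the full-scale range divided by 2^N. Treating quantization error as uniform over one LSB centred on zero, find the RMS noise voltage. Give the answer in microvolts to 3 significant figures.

V_FS = 1.21 V.
LSB = 1.21 V / 2^13 = 147.71 µV.
σ_q = LSB/√12 = 147.71 µV/3.4641 = 42.6 µV.

42.6 µV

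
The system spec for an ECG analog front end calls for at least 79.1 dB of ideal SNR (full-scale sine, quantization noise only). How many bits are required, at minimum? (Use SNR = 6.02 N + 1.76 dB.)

Solving 6.02 N ≥ 79.1 − 1.76: N ≥ 12.847. Round up → N = 13.

13 bits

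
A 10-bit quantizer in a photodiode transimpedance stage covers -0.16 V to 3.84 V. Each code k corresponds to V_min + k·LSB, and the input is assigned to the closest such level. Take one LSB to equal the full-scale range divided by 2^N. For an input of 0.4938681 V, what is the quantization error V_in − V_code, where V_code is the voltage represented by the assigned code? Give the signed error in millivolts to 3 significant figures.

+1.52 mV

Span: 3.84 V − (-0.16 V) = 4 V. LSB = 4 V / 2^10 ≈ 3.906 mV.
Position in LSBs: (0.4938681 − (-0.16)) × 1024/4 = 167.3902; rounding gives k = 167.
Reconstructed level: -0.16 + 167 × 4/1024 V = 0.4923437500 V.
Error = V_in − V_code = 0.4938681 − (0.4923437500) = +1.52 mV.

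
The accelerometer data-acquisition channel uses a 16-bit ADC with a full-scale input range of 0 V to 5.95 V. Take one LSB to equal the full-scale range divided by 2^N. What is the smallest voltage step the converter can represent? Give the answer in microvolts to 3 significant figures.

V_FS = 5.95 V.
Number of codes = 2^16 = 65536.
LSB = 5.95 V ÷ 2^16 = 5.95/65536 V = 90.8 µV.

90.8 µV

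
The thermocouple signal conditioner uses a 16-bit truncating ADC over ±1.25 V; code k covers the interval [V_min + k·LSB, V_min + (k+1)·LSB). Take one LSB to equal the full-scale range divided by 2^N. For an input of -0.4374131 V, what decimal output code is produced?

Full-scale range = 1.25 V − (-1.25 V) = 2.5 V. LSB = 2.5 V / 2^16 ≈ 38.15 µV.
V_in − V_min = -0.4374131 − (-1.25) = 0.8125869 V.
Divide by LSB: 0.8125869 × 65536/2.5 = 21301.4780.
Truncating gives code 21301.

21301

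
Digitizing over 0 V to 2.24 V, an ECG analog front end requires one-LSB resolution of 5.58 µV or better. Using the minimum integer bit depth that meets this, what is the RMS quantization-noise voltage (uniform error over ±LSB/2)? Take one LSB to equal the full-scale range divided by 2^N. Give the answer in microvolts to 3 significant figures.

Full-scale range = 2.24 V.
2.24 V / 5.58 µV = 401400. Since 2^18 = 262144 and 2^19 = 524288, N = 19.
LSB = 2.24 V ÷ 2^19 = 2.24/524288 V = 4.2725 µV.
σ_q = LSB/√12 = 4.2725 µV/3.4641 = 1.23 µV.

1.23 µV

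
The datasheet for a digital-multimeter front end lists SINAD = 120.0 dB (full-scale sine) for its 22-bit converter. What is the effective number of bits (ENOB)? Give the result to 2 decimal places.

ENOB = (120.0 − 1.76)/6.02 = 19.6412 bits.

19.64 bits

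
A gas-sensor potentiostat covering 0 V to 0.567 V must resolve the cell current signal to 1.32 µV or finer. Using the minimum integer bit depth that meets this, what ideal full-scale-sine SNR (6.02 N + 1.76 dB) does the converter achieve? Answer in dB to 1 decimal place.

116.1 dB

V_FS = 0.567 V.
Required number of levels: 0.567/1.32 µV = 429550; smallest N with 2^N ≥ that is 19.
Ideal SNR at N = 19: 6.02·19 + 1.76 = 116.1 dB.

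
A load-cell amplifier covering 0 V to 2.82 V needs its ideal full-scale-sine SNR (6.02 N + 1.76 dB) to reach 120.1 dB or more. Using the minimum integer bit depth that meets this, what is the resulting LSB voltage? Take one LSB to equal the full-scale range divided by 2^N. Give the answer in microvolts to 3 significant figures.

2.69 µV

V_FS = 2.82 V.
Required N = ⌈(120.1 − 1.76)/6.02⌉ = ⌈19.658⌉ = 20.
LSB = 2.82 V ÷ 2^20 = 2.82/1048576 V = 2.69 µV.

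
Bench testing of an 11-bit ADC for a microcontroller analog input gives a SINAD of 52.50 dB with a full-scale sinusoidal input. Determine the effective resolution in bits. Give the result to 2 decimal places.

8.43 bits

ENOB = (SINAD − 1.76) / 6.02 = (52.50 − 1.76) / 6.02 = 50.74 / 6.02 = 8.4286.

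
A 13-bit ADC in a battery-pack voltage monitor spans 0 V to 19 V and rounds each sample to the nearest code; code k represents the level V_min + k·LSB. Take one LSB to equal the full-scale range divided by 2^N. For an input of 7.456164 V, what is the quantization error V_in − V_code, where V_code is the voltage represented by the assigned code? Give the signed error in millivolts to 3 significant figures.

−0.501 mV

V_FS = 19 V. LSB = 19 V / 2^13 ≈ 2.319 mV.
(V_in − V_min)/LSB = (7.456164 − (0)) × 8192/19 = 3214.7840 → nearest code k = 3215.
V_code = 0 + (3215/8192) × 19 = 7.456665039 V.
Error = V_in − V_code = 7.456164 − (7.456665039) = −0.501 mV.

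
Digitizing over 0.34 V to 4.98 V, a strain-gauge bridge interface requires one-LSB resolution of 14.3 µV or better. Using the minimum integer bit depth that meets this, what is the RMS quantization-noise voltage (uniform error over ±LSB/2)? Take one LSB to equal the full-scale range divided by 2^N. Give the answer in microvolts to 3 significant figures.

2.55 µV

Span: 4.98 V − (0.34 V) = 4.64 V.
Levels needed ≥ 4.64/14.3 µV = 324500. 2^19 = 524288 suffices, so N_min = 19.
One LSB is 4.64 V / 524288 = 8.8501 µV.
σ_q = LSB/√12 = 8.8501 µV/3.4641 = 2.55 µV.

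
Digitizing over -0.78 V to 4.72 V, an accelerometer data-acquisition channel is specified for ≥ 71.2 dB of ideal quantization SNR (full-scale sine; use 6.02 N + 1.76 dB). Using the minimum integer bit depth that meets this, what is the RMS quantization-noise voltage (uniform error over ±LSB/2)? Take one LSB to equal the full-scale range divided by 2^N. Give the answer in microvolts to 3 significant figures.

388 µV

Full-scale range = 4.72 V − (-0.78 V) = 5.5 V.
N ≥ (71.2 − 1.76)/6.02 = 11.535 → N_min = 12.
LSB = 5.5 V ÷ 2^12 = 5.5/4096 V = 1.3428 mV.
σ_q = LSB/√12 = 1.3428 mV/3.4641 = 388 µV.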